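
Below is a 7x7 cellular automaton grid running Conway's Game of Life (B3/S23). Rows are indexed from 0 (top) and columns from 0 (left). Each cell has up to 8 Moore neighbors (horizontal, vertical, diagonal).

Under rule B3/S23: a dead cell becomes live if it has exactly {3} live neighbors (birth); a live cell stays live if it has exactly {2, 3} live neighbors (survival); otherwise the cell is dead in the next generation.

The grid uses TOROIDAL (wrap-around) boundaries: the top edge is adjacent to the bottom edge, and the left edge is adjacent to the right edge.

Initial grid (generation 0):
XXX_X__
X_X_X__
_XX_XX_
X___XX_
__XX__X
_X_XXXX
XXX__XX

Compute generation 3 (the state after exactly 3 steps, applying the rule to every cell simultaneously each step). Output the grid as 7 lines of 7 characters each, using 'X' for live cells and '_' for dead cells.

Answer: X___XX_
XX__XX_
__X____
X______
_X_____
_______
_______

Derivation:
Simulating step by step:
Generation 0 (given above): 27 live cells
Generation 1: 9 live cells
____X__
X___X_X
X_X____
X______
_XX____
_______
_______
Generation 2: 10 live cells
_____X_
XX_X_XX
X______
X_X____
_X_____
_______
_______
Generation 3: 10 live cells
(generation 3 grid is the final answer)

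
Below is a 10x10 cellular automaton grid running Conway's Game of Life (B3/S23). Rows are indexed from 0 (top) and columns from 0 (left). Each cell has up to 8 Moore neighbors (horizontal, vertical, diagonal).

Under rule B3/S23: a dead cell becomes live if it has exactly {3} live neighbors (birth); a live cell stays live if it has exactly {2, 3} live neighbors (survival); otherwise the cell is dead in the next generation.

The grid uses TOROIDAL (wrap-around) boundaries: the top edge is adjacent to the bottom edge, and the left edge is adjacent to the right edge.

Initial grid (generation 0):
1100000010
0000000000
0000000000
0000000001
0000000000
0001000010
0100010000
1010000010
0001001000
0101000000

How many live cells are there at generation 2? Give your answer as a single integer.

Simulating step by step:
Generation 0 (given above): 15 live cells
Generation 1: 12 live cells
1110000000
0000000000
0000000000
0000000000
0000000000
0000000000
0110000001
0110000000
0101000000
1100000000
Generation 2: 7 live cells
1010000000
0100000000
0000000000
0000000000
0000000000
0000000000
1110000000
0001000000
0000000000
0000000000
Population at generation 2: 7

Answer: 7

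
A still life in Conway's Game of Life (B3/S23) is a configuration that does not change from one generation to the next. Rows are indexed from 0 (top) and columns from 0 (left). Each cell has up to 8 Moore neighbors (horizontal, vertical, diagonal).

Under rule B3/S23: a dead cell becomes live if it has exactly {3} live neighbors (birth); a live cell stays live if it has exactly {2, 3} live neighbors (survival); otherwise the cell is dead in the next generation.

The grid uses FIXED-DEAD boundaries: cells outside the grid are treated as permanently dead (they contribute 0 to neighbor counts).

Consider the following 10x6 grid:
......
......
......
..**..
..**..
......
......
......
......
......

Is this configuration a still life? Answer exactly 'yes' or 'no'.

Answer: yes

Derivation:
Compute generation 1 and compare to generation 0 (given above):
Generation 1:
......
......
......
..**..
..**..
......
......
......
......
......
The grids are IDENTICAL -> still life.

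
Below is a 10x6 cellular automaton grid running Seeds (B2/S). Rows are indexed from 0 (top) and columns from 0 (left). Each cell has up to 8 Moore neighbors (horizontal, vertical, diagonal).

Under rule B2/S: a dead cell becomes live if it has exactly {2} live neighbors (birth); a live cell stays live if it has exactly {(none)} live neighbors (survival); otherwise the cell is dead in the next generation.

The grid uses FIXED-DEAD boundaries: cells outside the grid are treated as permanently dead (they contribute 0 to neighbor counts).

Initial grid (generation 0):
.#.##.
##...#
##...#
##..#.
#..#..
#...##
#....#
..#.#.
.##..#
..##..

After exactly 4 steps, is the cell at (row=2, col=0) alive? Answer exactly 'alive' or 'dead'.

Answer: alive

Derivation:
Simulating step by step:
Generation 0 (given above): 26 live cells
Generation 1: 8 live cells
.....#
...#..
......
...#.#
..#...
...#..
......
#.....
......
....#.
Generation 2: 7 live cells
....#.
....#.
..##..
..#.#.
......
..#...
......
......
......
......
Generation 3: 9 live cells
...#.#
..#..#
.#...#
.#....
.##...
......
......
......
......
......
Generation 4: 8 live cells
..#...
.#.#..
#...#.
......
#.....
.##...
......
......
......
......

Cell (2,0) at generation 4: 1 -> alive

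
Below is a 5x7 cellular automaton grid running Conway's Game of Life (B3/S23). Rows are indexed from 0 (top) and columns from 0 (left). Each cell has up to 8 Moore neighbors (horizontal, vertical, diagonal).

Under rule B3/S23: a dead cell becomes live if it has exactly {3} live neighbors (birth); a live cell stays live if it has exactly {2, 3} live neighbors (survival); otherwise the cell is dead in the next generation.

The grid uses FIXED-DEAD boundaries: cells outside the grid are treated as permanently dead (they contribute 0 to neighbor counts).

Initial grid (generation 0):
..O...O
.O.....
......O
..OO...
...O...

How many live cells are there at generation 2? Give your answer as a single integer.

Answer: 5

Derivation:
Simulating step by step:
Generation 0 (given above): 7 live cells
Generation 1: 5 live cells
.......
.......
..O....
..OO...
..OO...
Generation 2: 5 live cells
.......
.......
..OO...
.O.....
..OO...
Population at generation 2: 5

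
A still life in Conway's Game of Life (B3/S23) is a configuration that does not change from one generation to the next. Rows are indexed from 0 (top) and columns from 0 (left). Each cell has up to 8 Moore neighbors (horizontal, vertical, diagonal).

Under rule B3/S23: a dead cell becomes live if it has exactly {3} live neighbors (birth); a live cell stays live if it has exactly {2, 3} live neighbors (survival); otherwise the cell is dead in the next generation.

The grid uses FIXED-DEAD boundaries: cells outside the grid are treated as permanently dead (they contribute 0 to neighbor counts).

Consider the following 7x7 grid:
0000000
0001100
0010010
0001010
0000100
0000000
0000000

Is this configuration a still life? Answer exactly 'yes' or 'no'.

Compute generation 1 and compare to generation 0 (given above):
Generation 1:
0000000
0001100
0010010
0001010
0000100
0000000
0000000
The grids are IDENTICAL -> still life.

Answer: yes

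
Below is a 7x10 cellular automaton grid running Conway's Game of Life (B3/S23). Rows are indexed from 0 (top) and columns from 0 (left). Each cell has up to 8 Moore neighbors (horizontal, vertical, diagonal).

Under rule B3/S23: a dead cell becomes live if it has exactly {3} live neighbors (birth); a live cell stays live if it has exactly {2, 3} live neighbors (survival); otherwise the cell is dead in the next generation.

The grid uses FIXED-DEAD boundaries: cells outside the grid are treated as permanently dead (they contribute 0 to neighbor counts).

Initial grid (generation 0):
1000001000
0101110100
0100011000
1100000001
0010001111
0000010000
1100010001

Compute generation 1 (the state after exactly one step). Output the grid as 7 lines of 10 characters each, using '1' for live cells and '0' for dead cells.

Simulating step by step:
Generation 0 (given above): 23 live cells
Generation 1: 25 live cells
(generation 1 grid is the final answer)

Answer: 0000111000
1110100100
0100011000
1110010001
0100001111
0100010101
0000000000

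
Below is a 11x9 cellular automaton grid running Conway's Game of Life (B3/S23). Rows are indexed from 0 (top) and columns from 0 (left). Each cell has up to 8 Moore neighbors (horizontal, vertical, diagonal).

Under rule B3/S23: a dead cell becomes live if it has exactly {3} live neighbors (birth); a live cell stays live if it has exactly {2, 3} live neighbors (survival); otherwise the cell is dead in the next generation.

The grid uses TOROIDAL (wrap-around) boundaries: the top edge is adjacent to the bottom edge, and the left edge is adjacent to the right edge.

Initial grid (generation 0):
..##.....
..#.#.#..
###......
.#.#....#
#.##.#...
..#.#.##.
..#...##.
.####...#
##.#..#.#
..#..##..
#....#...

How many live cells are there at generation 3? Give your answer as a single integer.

Answer: 28

Derivation:
Simulating step by step:
Generation 0 (given above): 37 live cells
Generation 1: 39 live cells
.#####...
.........
#........
...##...#
#....####
..#.#..##
....#.#.#
....###.#
......#.#
..#.#####
.######..
Generation 2: 30 live cells
.#....#..
.####....
.........
....###..
#....##..
...##....
#...#.#.#
#...#.#.#
#..#....#
###.....#
#........
Generation 3: 28 live cells
##.#.....
.###.....
..#......
....#.#..
...#..#..
#..##.###
#...#...#
.#.##....
..##.....
..#......
..#.....#
Population at generation 3: 28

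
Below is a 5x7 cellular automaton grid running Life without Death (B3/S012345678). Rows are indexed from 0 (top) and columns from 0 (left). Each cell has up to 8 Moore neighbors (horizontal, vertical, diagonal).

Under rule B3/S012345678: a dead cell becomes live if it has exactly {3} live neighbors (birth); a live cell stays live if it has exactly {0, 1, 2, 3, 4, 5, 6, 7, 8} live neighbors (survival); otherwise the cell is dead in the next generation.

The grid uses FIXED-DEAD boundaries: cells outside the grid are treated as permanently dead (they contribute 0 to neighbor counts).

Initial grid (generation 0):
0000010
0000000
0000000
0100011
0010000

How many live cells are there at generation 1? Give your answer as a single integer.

Answer: 5

Derivation:
Simulating step by step:
Generation 0 (given above): 5 live cells
Generation 1: 5 live cells
0000010
0000000
0000000
0100011
0010000
Population at generation 1: 5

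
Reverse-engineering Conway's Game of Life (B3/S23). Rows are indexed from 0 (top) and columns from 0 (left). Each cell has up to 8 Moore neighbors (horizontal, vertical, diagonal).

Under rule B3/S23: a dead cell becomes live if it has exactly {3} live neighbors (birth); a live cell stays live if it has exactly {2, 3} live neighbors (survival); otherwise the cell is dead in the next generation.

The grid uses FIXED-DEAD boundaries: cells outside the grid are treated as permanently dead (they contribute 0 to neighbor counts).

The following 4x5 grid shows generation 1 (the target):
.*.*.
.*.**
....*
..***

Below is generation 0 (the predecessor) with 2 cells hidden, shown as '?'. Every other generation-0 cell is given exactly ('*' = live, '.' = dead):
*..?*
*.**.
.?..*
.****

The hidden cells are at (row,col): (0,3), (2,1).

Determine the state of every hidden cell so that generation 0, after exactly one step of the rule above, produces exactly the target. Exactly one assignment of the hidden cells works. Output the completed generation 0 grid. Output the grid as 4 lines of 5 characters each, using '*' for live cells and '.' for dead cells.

Hidden generation-0 cells (in order): (0,3), (2,1).
A hidden cell only influences target cells in its own 3x3 neighborhood. Try each of the 2^2 = 4 assignments, step the completed generation 0 forward once under B3/S23, and compare with the target:
  (0,3)=. (2,1)=. -> step reproduces the target at every cell -> ACCEPT
  (0,3)=. (2,1)=* -> step gives (1,0)='*' but target has '.' -> reject
  (0,3)=* (2,1)=. -> step gives (0,2)='*' but target has '.' -> reject
  (0,3)=* (2,1)=* -> step gives (0,2)='*' but target has '.' -> reject
Unique solution: (0,3)=dead, (2,1)=dead.
Check: live-neighbor counts of every cell in the completed generation 0:
13231
13133
24563
11232
Applying B3/S23 to generation 0 with these counts gives:
.*.*.
.*.**
....*
..***
which matches the target exactly.

Answer: *...*
*.**.
....*
.****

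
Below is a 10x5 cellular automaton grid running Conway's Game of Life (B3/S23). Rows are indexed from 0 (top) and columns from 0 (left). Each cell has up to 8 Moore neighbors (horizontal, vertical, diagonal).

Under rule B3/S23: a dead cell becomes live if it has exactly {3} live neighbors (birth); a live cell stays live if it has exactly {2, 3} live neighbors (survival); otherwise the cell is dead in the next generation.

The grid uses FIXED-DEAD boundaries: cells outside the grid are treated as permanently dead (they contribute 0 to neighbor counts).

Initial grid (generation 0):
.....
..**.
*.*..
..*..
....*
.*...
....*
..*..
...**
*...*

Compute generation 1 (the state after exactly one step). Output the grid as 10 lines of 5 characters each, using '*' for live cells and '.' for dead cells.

Simulating step by step:
Generation 0 (given above): 13 live cells
Generation 1: 11 live cells
(generation 1 grid is the final answer)

Answer: .....
.***.
..*..
.*.*.
.....
.....
.....
....*
...**
...**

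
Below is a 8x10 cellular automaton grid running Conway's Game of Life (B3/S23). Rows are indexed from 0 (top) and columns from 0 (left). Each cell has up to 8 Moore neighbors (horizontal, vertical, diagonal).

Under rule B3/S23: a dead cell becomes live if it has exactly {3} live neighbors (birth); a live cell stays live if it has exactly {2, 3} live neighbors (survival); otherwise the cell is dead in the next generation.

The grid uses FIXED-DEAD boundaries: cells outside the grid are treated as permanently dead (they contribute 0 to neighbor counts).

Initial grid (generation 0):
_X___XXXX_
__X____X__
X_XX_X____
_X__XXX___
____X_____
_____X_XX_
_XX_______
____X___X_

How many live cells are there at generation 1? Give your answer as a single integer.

Simulating step by step:
Generation 0 (given above): 23 live cells
Generation 1: 19 live cells
______XXX_
__XXXX_XX_
__XX_X____
_XX___X___
____X__X__
__________
_______XX_
__________
Population at generation 1: 19

Answer: 19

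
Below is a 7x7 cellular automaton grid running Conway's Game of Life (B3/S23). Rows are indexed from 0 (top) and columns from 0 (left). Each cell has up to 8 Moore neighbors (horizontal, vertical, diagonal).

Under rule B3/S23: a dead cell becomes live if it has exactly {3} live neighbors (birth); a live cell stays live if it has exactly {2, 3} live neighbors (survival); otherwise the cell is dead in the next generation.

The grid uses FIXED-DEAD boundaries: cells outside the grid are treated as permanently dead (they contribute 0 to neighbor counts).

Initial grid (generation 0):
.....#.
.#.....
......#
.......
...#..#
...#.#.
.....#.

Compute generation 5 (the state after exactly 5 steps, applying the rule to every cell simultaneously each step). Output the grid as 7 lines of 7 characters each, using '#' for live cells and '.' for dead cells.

Answer: .......
.......
.......
.......
.....#.
...##.#
.....#.

Derivation:
Simulating step by step:
Generation 0 (given above): 8 live cells
Generation 1: 4 live cells
.......
.......
.......
.......
....#..
.....##
....#..
Generation 2: 4 live cells
.......
.......
.......
.......
.....#.
....##.
.....#.
Generation 3: 7 live cells
.......
.......
.......
.......
....##.
....###
....##.
Generation 4: 6 live cells
.......
.......
.......
.......
....#.#
...#..#
....#.#
Generation 5: 5 live cells
(generation 5 grid is the final answer)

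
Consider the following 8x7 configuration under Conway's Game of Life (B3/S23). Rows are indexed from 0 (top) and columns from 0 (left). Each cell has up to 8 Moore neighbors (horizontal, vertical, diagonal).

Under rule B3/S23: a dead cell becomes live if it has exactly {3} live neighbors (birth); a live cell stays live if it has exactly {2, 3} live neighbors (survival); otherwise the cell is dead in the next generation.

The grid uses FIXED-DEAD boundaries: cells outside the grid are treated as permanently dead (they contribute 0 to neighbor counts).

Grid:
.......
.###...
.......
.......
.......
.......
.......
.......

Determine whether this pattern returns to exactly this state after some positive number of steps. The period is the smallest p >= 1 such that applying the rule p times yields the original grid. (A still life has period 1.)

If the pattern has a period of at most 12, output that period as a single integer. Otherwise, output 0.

Answer: 2

Derivation:
Simulating and comparing each generation to the original:
Gen 0 (original, given above): 3 live cells
Gen 1: 3 live cells, differs from original
Gen 2: 3 live cells, MATCHES original -> period = 2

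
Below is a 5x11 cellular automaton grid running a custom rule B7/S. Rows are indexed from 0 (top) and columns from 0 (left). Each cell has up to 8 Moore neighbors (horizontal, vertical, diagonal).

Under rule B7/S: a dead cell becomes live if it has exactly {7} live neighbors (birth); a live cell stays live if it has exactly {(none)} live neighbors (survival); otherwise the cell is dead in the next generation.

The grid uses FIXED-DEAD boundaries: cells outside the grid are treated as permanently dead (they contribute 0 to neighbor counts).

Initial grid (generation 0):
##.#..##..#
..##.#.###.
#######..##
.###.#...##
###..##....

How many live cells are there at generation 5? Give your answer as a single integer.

Simulating step by step:
Generation 0 (given above): 32 live cells
Generation 1: 0 live cells
...........
...........
...........
...........
...........
Generation 2: 0 live cells
...........
...........
...........
...........
...........
Generation 3: 0 live cells
...........
...........
...........
...........
...........
Generation 4: 0 live cells
...........
...........
...........
...........
...........
Generation 5: 0 live cells
...........
...........
...........
...........
...........
Population at generation 5: 0

Answer: 0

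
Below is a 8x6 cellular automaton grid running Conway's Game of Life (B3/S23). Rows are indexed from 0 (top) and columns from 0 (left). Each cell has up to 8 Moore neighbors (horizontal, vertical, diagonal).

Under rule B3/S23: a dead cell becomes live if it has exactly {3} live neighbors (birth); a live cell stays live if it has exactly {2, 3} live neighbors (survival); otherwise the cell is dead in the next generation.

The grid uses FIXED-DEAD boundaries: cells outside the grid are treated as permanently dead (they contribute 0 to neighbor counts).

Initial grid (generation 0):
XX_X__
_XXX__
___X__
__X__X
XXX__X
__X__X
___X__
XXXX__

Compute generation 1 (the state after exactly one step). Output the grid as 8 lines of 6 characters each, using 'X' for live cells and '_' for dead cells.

Simulating step by step:
Generation 0 (given above): 20 live cells
Generation 1: 25 live cells
(generation 1 grid is the final answer)

Answer: XX_X__
XX_XX_
_X_XX_
__XXX_
__XXXX
__XXX_
___XX_
_XXX__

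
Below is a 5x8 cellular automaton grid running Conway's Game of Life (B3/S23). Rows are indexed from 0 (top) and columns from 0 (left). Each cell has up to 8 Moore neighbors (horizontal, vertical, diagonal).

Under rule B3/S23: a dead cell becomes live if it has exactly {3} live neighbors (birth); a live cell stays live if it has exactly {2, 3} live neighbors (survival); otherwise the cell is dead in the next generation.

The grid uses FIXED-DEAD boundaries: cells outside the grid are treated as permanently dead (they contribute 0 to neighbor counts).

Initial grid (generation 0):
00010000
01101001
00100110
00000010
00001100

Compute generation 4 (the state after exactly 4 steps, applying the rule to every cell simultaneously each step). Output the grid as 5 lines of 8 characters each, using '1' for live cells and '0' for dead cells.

Simulating step by step:
Generation 0 (given above): 11 live cells
Generation 1: 16 live cells
00110000
01101110
01110111
00001010
00000100
Generation 2: 13 live cells
01111100
00000001
01000001
00111001
00000100
Generation 3: 17 live cells
00111000
01011010
00110011
00111010
00011000
Generation 4: 14 live cells
(generation 4 grid is the final answer)

Answer: 00101100
01000011
01000011
00000011
00101100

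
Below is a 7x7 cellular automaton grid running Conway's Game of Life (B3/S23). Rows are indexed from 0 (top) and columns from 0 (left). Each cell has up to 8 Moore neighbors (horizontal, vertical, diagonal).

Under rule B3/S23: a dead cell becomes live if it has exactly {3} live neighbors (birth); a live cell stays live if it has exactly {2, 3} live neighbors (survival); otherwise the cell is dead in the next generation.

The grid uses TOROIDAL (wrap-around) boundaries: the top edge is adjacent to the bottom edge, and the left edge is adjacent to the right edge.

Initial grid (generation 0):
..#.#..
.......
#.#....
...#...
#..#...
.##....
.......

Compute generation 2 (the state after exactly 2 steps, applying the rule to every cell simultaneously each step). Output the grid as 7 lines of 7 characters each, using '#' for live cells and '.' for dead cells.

Answer: .#.#...
.......
.#.#...
.#.#...
#..#...
#......
.#.#...

Derivation:
Simulating step by step:
Generation 0 (given above): 9 live cells
Generation 1: 12 live cells
.......
.#.#...
.......
.###...
.#.#...
.##....
.###...
Generation 2: 11 live cells
(generation 2 grid is the final answer)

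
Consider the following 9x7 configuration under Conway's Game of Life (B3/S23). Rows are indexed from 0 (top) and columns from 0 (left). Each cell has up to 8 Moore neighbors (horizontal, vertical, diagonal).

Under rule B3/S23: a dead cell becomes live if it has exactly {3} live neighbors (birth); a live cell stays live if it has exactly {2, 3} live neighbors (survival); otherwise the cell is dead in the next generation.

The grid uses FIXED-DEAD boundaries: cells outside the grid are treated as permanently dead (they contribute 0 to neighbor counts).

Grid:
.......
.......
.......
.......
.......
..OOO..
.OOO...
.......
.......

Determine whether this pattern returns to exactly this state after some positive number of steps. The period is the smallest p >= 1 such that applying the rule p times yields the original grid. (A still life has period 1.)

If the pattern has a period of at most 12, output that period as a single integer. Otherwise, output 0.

Simulating and comparing each generation to the original:
Gen 0 (original, given above): 6 live cells
Gen 1: 6 live cells, differs from original
Gen 2: 6 live cells, MATCHES original -> period = 2

Answer: 2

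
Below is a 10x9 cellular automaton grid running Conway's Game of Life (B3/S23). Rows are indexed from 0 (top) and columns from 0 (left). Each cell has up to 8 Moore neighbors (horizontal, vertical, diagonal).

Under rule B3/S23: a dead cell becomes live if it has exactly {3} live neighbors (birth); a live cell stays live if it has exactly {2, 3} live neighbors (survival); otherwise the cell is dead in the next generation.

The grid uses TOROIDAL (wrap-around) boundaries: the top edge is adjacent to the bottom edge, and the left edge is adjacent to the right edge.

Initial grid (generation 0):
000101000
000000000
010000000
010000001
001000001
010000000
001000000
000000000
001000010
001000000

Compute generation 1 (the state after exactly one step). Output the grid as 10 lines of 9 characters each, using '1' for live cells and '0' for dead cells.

Simulating step by step:
Generation 0 (given above): 12 live cells
Generation 1: 9 live cells
(generation 1 grid is the final answer)

Answer: 000000000
000000000
100000000
011000000
011000000
011000000
000000000
000000000
000000000
001100000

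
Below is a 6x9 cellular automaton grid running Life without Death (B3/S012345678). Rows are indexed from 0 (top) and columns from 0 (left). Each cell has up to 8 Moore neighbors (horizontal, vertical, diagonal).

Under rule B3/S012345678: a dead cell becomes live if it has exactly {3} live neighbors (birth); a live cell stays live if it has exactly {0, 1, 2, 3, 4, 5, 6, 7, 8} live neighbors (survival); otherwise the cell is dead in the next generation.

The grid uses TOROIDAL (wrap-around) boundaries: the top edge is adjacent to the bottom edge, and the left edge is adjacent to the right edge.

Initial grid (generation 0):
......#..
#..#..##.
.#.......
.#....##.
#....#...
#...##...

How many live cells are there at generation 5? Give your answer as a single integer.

Simulating step by step:
Generation 0 (given above): 14 live cells
Generation 1: 25 live cells
....#.###
#..#..##.
###.....#
##....##.
##..##..#
#...###..
Generation 2: 32 live cells
#..##.###
#.##.###.
###.....#
##...###.
##..##..#
##.####..
Generation 3: 36 live cells
#..##.###
#.##.###.
#####...#
##..####.
##.###..#
##.####..
Generation 4: 36 live cells
#..##.###
#.##.###.
#####...#
##..####.
##.###..#
##.####..
Generation 5: 36 live cells
#..##.###
#.##.###.
#####...#
##..####.
##.###..#
##.####..
Population at generation 5: 36

Answer: 36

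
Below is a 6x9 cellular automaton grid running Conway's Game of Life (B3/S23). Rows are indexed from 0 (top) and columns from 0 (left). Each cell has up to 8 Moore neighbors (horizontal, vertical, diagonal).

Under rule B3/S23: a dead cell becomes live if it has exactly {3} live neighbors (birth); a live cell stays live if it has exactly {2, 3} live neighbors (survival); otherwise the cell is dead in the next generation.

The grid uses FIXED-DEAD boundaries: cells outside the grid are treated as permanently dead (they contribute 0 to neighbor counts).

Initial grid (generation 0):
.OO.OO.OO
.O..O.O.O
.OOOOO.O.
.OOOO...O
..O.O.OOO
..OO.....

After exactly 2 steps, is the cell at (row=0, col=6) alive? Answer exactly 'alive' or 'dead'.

Answer: alive

Derivation:
Simulating step by step:
Generation 0 (given above): 28 live cells
Generation 1: 22 live cells
.OOOOOOOO
O.......O
O.....OOO
........O
....OO.OO
..OO...O.
Generation 2: 24 live cells
.OOOOOOOO
O.OOO....
........O
.....O...
...OO.OOO
...OO.OOO

Cell (0,6) at generation 2: 1 -> alive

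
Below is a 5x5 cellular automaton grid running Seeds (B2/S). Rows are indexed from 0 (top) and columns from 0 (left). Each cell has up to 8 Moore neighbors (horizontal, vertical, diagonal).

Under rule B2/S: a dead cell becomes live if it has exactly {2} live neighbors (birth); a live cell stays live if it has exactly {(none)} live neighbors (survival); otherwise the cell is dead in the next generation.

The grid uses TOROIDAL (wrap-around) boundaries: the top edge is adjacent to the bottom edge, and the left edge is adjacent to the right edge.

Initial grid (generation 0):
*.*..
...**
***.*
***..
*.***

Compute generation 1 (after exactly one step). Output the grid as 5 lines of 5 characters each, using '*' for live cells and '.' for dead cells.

Answer: .....
.....
.....
.....
.....

Derivation:
Simulating step by step:
Generation 0 (given above): 15 live cells
Generation 1: 0 live cells
(generation 1 grid is the final answer)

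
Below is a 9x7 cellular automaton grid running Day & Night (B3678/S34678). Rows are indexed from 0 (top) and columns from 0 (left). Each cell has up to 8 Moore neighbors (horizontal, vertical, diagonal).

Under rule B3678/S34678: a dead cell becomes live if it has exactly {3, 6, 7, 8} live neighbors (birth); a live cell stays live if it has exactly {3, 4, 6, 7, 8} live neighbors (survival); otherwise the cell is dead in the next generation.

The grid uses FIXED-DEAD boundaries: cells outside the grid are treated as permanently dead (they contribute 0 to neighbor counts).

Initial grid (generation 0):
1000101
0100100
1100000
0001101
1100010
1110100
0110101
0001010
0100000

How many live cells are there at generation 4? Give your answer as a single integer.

Answer: 17

Derivation:
Simulating step by step:
Generation 0 (given above): 24 live cells
Generation 1: 21 live cells
0000010
0100010
0011110
0010010
1100010
1110000
1110100
0100100
0000000
Generation 2: 24 live cells
0000000
0011011
0111111
0010011
1000000
0111000
1110000
1111000
0000000
Generation 3: 19 live cells
0000000
0111011
0100010
0010011
0001000
0010000
1110000
1010000
0110000
Generation 4: 17 live cells
0010000
0010100
0101010
0000100
0010000
0011000
0011000
1111000
0100000
Population at generation 4: 17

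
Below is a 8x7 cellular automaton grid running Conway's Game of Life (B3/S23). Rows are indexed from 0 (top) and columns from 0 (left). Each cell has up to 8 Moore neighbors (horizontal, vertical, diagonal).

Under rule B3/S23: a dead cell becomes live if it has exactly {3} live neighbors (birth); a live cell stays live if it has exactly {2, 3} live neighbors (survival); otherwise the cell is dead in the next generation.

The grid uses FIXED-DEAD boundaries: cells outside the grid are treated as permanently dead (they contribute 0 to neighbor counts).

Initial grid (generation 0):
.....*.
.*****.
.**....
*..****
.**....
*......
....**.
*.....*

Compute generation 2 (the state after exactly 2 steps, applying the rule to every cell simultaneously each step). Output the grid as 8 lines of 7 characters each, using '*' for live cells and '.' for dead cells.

Answer: ..**.*.
.*.*.**
***...*
*.....*
*....*.
**.*.*.
.......
.......

Derivation:
Simulating step by step:
Generation 0 (given above): 20 live cells
Generation 1: 22 live cells
..**.*.
.*.***.
*.....*
*..***.
******.
.*.....
.....*.
.....*.
Generation 2: 19 live cells
(generation 2 grid is the final answer)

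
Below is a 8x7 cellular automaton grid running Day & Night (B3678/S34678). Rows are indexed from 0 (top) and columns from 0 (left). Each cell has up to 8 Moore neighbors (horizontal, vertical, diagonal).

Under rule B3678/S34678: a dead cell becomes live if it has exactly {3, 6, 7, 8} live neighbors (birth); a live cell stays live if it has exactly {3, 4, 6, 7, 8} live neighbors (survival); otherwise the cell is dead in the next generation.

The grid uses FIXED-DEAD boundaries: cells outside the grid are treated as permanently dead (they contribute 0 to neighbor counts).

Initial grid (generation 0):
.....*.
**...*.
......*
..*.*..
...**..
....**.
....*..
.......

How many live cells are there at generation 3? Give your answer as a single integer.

Answer: 9

Derivation:
Simulating step by step:
Generation 0 (given above): 12 live cells
Generation 1: 9 live cells
.......
......*
.*...*.
.....*.
...**..
....**.
.....*.
.......
Generation 2: 6 live cells
.......
.......
......*
.......
....*..
...***.
....*..
.......
Generation 3: 9 live cells
.......
.......
.......
.......
...***.
...***.
...***.
.......
Population at generation 3: 9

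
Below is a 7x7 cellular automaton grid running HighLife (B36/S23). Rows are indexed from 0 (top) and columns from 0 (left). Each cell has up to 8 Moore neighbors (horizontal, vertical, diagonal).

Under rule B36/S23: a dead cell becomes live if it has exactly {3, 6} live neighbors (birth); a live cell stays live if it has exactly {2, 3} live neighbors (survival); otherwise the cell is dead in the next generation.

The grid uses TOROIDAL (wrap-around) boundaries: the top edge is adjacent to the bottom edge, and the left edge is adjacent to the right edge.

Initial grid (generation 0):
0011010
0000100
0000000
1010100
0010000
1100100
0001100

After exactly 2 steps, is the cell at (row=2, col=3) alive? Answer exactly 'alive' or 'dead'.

Simulating step by step:
Generation 0 (given above): 13 live cells
Generation 1: 14 live cells
0010010
0001100
0001000
0101000
1010000
0110100
0100010
Generation 2: 17 live cells
0011010
0011100
0001000
0101000
1000000
1011000
0101110

Cell (2,3) at generation 2: 1 -> alive

Answer: alive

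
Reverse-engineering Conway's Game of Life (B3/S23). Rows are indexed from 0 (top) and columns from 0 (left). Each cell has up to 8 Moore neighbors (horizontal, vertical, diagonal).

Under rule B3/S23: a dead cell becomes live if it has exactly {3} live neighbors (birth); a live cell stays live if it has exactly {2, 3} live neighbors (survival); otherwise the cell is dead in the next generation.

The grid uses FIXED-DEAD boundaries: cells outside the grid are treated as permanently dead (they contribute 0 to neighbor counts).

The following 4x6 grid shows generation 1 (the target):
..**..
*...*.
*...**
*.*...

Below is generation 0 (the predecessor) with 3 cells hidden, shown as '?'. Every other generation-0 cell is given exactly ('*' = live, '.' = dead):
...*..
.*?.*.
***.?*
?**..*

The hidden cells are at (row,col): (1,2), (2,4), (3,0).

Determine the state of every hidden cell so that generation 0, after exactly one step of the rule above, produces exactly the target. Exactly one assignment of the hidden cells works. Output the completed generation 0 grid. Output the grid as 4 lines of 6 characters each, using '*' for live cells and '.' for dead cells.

Answer: ...*..
.**.*.
***..*
.**..*

Derivation:
Hidden generation-0 cells (in order): (1,2), (2,4), (3,0).
A hidden cell only influences target cells in its own 3x3 neighborhood. Try each of the 2^3 = 8 assignments, step the completed generation 0 forward once under B3/S23, and compare with the target:
  (1,2)=. (2,4)=. (3,0)=. -> step gives (0,2)='.' but target has '*' -> reject
  (1,2)=. (2,4)=. (3,0)=* -> step gives (0,2)='.' but target has '*' -> reject
  (1,2)=. (2,4)=* (3,0)=. -> step gives (0,2)='.' but target has '*' -> reject
  (1,2)=. (2,4)=* (3,0)=* -> step gives (0,2)='.' but target has '*' -> reject
  (1,2)=* (2,4)=. (3,0)=. -> step reproduces the target at every cell -> ACCEPT
  (1,2)=* (2,4)=. (3,0)=* -> step gives (2,0)='.' but target has '*' -> reject
  (1,2)=* (2,4)=* (3,0)=. -> step gives (1,5)='*' but target has '.' -> reject
  (1,2)=* (2,4)=* (3,0)=* -> step gives (1,5)='*' but target has '.' -> reject
Unique solution: (1,2)=live, (2,4)=dead, (3,0)=dead.
Check: live-neighbor counts of every cell in the completed generation 0:
123221
344422
365432
343221
Applying B3/S23 to generation 0 with these counts gives:
..**..
*...*.
*...**
*.*...
which matches the target exactly.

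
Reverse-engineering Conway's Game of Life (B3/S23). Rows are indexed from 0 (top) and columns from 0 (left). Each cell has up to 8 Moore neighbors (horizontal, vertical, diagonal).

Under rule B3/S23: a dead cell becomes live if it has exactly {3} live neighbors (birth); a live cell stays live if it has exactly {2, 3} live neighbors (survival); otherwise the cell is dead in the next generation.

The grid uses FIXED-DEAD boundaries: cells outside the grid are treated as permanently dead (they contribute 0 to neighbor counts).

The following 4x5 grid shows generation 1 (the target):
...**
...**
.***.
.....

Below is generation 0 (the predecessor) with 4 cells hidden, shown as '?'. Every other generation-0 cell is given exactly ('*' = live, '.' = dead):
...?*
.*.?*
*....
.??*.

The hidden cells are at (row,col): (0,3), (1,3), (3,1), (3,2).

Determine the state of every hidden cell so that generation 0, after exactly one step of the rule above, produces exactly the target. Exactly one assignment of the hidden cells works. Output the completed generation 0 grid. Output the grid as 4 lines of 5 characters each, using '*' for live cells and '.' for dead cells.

Answer: ...**
.*..*
*....
..**.

Derivation:
Hidden generation-0 cells (in order): (0,3), (1,3), (3,1), (3,2).
A hidden cell only influences target cells in its own 3x3 neighborhood. Try each of the 2^4 = 16 assignments, step the completed generation 0 forward once under B3/S23, and compare with the target:
  (0,3)=. (1,3)=. (3,1)=. (3,2)=. -> step gives (0,3)='.' but target has '*' -> reject
  (0,3)=. (1,3)=. (3,1)=. (3,2)=* -> step gives (0,3)='.' but target has '*' -> reject
  (0,3)=. (1,3)=. (3,1)=* (3,2)=. -> step gives (0,3)='.' but target has '*' -> reject
  (0,3)=. (1,3)=. (3,1)=* (3,2)=* -> step gives (0,3)='.' but target has '*' -> reject
  (0,3)=. (1,3)=* (3,1)=. (3,2)=. -> step gives (2,1)='.' but target has '*' -> reject
  (0,3)=. (1,3)=* (3,1)=. (3,2)=* -> step gives (2,2)='.' but target has '*' -> reject
  (0,3)=. (1,3)=* (3,1)=* (3,2)=. -> step gives (2,0)='*' but target has '.' -> reject
  (0,3)=. (1,3)=* (3,1)=* (3,2)=* -> step gives (2,0)='*' but target has '.' -> reject
  (0,3)=* (1,3)=. (3,1)=. (3,2)=. -> step gives (2,1)='.' but target has '*' -> reject
  (0,3)=* (1,3)=. (3,1)=. (3,2)=* -> step reproduces the target at every cell -> ACCEPT
  (0,3)=* (1,3)=. (3,1)=* (3,2)=. -> step gives (2,0)='*' but target has '.' -> reject
  (0,3)=* (1,3)=. (3,1)=* (3,2)=* -> step gives (2,0)='*' but target has '.' -> reject
  (0,3)=* (1,3)=* (3,1)=. (3,2)=. -> step gives (0,2)='*' but target has '.' -> reject
  (0,3)=* (1,3)=* (3,1)=. (3,2)=* -> step gives (0,2)='*' but target has '.' -> reject
  (0,3)=* (1,3)=* (3,1)=* (3,2)=. -> step gives (0,2)='*' but target has '.' -> reject
  (0,3)=* (1,3)=* (3,1)=* (3,2)=* -> step gives (0,2)='*' but target has '.' -> reject
Unique solution: (0,3)=live, (1,3)=dead, (3,1)=dead, (3,2)=live.
Check: live-neighbor counts of every cell in the completed generation 0:
11222
21232
13332
12111
Applying B3/S23 to generation 0 with these counts gives:
...**
...**
.***.
.....
which matches the target exactly.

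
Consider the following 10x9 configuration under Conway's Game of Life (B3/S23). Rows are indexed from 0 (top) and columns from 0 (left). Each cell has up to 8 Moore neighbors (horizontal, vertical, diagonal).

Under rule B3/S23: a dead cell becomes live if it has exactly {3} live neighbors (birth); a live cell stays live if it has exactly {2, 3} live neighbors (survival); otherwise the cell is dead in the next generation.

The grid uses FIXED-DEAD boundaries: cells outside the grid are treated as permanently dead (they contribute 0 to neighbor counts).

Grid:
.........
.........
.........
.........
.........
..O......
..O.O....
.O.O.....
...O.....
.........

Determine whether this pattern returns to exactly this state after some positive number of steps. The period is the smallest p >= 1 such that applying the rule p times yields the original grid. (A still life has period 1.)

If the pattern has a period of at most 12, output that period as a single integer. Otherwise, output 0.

Simulating and comparing each generation to the original:
Gen 0 (original, given above): 6 live cells
Gen 1: 6 live cells, differs from original
Gen 2: 6 live cells, MATCHES original -> period = 2

Answer: 2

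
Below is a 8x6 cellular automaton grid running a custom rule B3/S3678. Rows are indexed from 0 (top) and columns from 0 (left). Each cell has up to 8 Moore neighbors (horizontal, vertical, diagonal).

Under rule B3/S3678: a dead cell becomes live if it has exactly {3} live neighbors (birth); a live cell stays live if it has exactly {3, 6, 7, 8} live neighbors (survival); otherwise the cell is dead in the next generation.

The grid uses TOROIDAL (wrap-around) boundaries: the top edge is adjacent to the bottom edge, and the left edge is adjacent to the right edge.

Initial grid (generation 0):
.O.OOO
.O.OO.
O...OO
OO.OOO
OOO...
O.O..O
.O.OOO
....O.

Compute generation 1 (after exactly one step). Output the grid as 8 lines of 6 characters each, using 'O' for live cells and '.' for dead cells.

Simulating step by step:
Generation 0 (given above): 26 live cells
Generation 1: 13 live cells
(generation 1 grid is the final answer)

Answer: O....O
....O.
....OO
O..O.O
OO....
......
..OO..
....O.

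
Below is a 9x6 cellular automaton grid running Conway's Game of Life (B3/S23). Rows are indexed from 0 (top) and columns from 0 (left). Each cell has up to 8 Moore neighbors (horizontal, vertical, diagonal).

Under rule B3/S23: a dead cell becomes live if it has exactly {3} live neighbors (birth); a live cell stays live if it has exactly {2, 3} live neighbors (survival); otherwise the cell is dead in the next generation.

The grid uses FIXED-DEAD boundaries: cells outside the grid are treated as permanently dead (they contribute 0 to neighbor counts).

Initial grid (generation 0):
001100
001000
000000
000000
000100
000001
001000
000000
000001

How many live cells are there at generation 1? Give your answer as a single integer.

Simulating step by step:
Generation 0 (given above): 7 live cells
Generation 1: 4 live cells
001100
001100
000000
000000
000000
000000
000000
000000
000000
Population at generation 1: 4

Answer: 4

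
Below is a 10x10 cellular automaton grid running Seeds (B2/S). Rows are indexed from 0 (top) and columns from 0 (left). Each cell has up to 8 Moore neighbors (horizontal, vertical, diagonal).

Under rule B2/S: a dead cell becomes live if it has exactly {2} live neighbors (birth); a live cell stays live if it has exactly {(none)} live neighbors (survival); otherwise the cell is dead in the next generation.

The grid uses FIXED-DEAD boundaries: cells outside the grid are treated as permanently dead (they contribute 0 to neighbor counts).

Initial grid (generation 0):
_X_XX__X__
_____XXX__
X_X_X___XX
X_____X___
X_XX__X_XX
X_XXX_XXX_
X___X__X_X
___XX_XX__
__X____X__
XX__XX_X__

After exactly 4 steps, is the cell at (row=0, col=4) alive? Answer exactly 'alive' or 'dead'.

Answer: alive

Derivation:
Simulating step by step:
Generation 0 (given above): 42 live cells
Generation 1: 12 live cells
__X_____X_
X________X
___X______
____X_____
__________
__________
__________
_XX_______
X_________
__XX____X_
Generation 2: 12 live cells
_X_______X
_XXX____X_
____X_____
___X______
__________
__________
_XX_______
X_________
__________
_X________
Generation 3: 14 live cells
X__X____X_
X___X____X
_X________
____X_____
__________
_XX_______
X_________
__X_______
XX________
__________
Generation 4: 18 live cells
_X__X____X
__XX____X_
X__XXX____
__________
_XXX______
X_________
___X______
__________
__X_______
XX________

Cell (0,4) at generation 4: 1 -> alive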